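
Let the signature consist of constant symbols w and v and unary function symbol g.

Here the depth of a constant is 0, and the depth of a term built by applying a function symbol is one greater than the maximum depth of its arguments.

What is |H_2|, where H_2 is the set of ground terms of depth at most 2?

6

If N_k denotes the number of depth-≤k ground terms, the 2 constants give N_0 = 2, and each function symbol of arity r contributes N_{k-1}^r new terms at level k: N_k = 2 + N_{k-1}.
N_0 = 2
N_1 = 2 + 2 = 4
N_2 = 2 + 4 = 6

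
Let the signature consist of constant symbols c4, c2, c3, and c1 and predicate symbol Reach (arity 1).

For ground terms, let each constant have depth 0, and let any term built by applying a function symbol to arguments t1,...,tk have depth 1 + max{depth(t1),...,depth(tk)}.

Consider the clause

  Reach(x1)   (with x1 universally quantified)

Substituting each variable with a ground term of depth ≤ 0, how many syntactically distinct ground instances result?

4

Ground terms of depth ≤ 0:
  With no function symbols every ground term is a constant, so there are exactly 4 ground terms at every depth bound.
  N_0 = 4
  Explicitly: c4, c2, c3, c1.
So there are 4 ground terms available for substitution.
The variable x1 ranges independently over the available ground terms, and distinct assignments produce distinct instances.
Number of ground instances = 4.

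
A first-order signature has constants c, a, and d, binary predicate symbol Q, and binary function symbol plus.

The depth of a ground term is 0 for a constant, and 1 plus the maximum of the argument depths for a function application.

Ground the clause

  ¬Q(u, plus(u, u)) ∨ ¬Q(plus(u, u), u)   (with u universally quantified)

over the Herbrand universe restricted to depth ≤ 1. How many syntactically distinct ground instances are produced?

12

Ground terms of depth ≤ 1:
  Write N_k for the number of ground terms of depth ≤ k. A term of depth ≤ k is either a constant or a function symbol applied to arguments of depth ≤ k−1, so N_k = 3 + N_{k-1}^2.
  N_0 = 3
  N_1 = 3 + 3^2 = 12
So there are 12 ground terms available for substitution.
The body mentions the single quantified variable u; since ground terms form a free algebra, no two substitutions collapse to the same formula.
Number of ground instances = 12.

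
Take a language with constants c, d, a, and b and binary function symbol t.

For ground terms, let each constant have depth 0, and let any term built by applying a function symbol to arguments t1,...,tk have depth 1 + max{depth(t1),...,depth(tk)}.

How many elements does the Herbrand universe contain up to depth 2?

404

Count level by level. With function symbols t/2, the terms of depth ≤ k are the 4 constants together with each function applied to depth-≤(k−1) tuples, so N_k = 4 + N_{k-1}^2.
N_0 = 4
N_1 = 4 + 4^2 = 20
N_2 = 4 + 20^2 = 404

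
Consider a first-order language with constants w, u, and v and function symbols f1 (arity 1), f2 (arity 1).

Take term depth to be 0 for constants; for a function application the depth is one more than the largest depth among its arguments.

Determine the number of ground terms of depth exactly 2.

Let N_k count ground terms of depth at most k. Each non-constant term of depth ≤ k is some function symbol applied to depth-≤(k−1) arguments, giving N_k = 3 + N_{k-1} + N_{k-1}.
N_0 = 3
N_1 = 3 + 3 + 3 = 9
N_2 = 3 + 9 + 9 = 21
Terms of depth exactly 2: N_2 − N_1 = 21 − 9 = 12.

12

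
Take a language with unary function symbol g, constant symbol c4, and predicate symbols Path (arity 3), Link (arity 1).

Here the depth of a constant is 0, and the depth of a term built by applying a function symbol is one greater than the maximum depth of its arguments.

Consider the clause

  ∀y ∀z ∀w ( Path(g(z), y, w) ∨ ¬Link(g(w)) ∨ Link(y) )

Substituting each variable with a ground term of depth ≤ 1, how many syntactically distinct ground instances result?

8

Ground terms of depth ≤ 1:
  Let N_k = |{terms of depth ≤ k}|. Then N_0 = 1 and N_k = 1 + N_{k-1} for k ≥ 1 (one summand per function symbol, arity giving the exponent).
  N_0 = 1
  N_1 = 1 + 1 = 2
  Explicitly: c4, g(c4).
So there are 2 ground terms available for substitution.
The clause has 3 distinct variables (y, z, w), each appearing in the body. In the free term algebra distinct substitutions yield syntactically distinct ground instances.
Number of ground instances = 2^3 = 8.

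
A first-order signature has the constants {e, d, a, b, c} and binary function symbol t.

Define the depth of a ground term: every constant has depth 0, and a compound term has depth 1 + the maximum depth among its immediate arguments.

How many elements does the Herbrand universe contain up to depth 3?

819030

Let N_k = |{terms of depth ≤ k}|. Then N_0 = 5 and N_k = 5 + N_{k-1}^2 for k ≥ 1 (one summand per function symbol, arity giving the exponent).
N_0 = 5
N_1 = 5 + 5^2 = 30
N_2 = 5 + 30^2 = 905
N_3 = 5 + 905^2 = 819030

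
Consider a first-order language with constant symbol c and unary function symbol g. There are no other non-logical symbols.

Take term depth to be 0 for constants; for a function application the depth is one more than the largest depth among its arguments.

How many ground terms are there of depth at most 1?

If N_k denotes the number of depth-≤k ground terms, the 1 constant gives N_0 = 1, and each function symbol of arity r contributes N_{k-1}^r new terms at level k: N_k = 1 + N_{k-1}.
N_0 = 1
N_1 = 1 + 1 = 2
Explicitly: c, g(c).

2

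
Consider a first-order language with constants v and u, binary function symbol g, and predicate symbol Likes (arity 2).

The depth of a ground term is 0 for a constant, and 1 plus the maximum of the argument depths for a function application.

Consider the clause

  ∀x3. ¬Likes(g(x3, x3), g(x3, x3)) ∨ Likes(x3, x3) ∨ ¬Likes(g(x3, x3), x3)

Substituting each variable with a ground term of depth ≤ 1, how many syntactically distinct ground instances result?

Ground terms of depth ≤ 1:
  If N_k denotes the number of depth-≤k ground terms, the 2 constants give N_0 = 2, and each function symbol of arity r contributes N_{k-1}^r new terms at level k: N_k = 2 + N_{k-1}^2.
  N_0 = 2
  N_1 = 2 + 2^2 = 6
  Explicitly: v, u, g(v, v), g(v, u), g(u, v), g(u, u).
So there are 6 ground terms available for substitution.
The clause has 1 distinct variable (x3), which appears in the body. In the free term algebra distinct substitutions yield syntactically distinct ground instances.
Number of ground instances = 6.

6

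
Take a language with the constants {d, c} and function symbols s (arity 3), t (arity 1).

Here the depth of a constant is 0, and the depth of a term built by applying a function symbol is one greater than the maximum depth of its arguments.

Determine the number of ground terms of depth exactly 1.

10

If N_k denotes the number of depth-≤k ground terms, the 2 constants give N_0 = 2, and each function symbol of arity r contributes N_{k-1}^r new terms at level k: N_k = 2 + N_{k-1}^3 + N_{k-1}.
N_0 = 2
N_1 = 2 + 2^3 + 2 = 12
Terms of depth exactly 1: N_1 − N_0 = 12 − 2 = 10.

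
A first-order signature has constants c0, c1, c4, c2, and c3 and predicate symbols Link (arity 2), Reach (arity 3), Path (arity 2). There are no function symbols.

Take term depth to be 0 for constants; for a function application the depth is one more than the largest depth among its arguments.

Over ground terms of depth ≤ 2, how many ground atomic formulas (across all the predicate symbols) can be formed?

First count ground terms of depth ≤ 2.
With no function symbols every ground term is a constant, so there are exactly 5 ground terms at every depth bound.
N_0 = 5
N_1 = 5
N_2 = 5
Explicitly: c0, c1, c4, c2, c3.
So |H| = 5.
For each predicate symbol, the number of ground atoms is |H| raised to its arity; summing:
  Link: 5^2 = 25;  Reach: 5^3 = 125;  Path: 5^2 = 25
Total ground atoms: 25 + 125 + 25 = 175.

175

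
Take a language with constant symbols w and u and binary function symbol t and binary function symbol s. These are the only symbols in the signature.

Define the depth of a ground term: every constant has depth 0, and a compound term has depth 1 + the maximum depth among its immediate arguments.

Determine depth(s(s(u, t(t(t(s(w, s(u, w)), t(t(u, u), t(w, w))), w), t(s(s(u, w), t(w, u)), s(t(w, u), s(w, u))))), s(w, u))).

7

depth(s(u, w)) = 1 + max(0, 0) = 1
depth(s(w, s(u, w))) = 1 + max(0, 1) = 2
depth(t(u, u)) = 1 + max(0, 0) = 1
depth(t(w, w)) = 1 + max(0, 0) = 1
depth(t(t(u, u), t(w, w))) = 1 + max(1, 1) = 2
depth(t(s(w, s(u, w)), t(t(u, u), t(w, w)))) = 1 + max(2, 2) = 3
depth(t(t(s(w, s(u, w)), t(t(u, u), t(w, w))), w)) = 1 + max(3, 0) = 4
depth(t(w, u)) = 1 + max(0, 0) = 1
depth(s(s(u, w), t(w, u))) = 1 + max(1, 1) = 2
depth(s(w, u)) = 1 + max(0, 0) = 1
depth(s(t(w, u), s(w, u))) = 1 + max(1, 1) = 2
depth(t(s(s(u, w), t(w, u)), s(t(w, u), s(w, u)))) = 1 + max(2, 2) = 3
depth(t(t(t(s(w, s(u, w)), t(t(u, u), t(w, w))), w), t(s(s(u, w), t(w, u)), s(t(w, u), s(w, u))))) = 1 + max(4, 3) = 5
depth(s(u, t(t(t(s(w, s(u, w)), t(t(u, u), t(w, w))), w), t(s(s(u, w), t(w, u)), s(t(w, u), s(w, u)))))) = 1 + max(0, 5) = 6
depth(s(s(u, t(t(t(s(w, s(u, w)), t(t(u, u), t(w, w))), w), t(s(s(u, w), t(w, u)), s(t(w, u), s(w, u))))), s(w, u))) = 1 + max(6, 1) = 7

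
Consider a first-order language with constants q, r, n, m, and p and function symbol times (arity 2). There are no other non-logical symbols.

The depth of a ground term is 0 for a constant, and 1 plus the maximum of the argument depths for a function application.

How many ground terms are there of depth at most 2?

905

If N_k denotes the number of depth-≤k ground terms, the 5 constants give N_0 = 5, and each function symbol of arity r contributes N_{k-1}^r new terms at level k: N_k = 5 + N_{k-1}^2.
N_0 = 5
N_1 = 5 + 5^2 = 30
N_2 = 5 + 30^2 = 905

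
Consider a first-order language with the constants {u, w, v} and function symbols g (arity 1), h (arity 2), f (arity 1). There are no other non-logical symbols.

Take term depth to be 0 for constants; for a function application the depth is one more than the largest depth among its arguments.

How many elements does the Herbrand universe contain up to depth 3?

Let N_k count ground terms of depth at most k. Each non-constant term of depth ≤ k is some function symbol applied to depth-≤(k−1) arguments, giving N_k = 3 + N_{k-1} + N_{k-1}^2 + N_{k-1}.
N_0 = 3
N_1 = 3 + 3 + 3^2 + 3 = 18
N_2 = 3 + 18 + 18^2 + 18 = 363
N_3 = 3 + 363 + 363^2 + 363 = 132498

132498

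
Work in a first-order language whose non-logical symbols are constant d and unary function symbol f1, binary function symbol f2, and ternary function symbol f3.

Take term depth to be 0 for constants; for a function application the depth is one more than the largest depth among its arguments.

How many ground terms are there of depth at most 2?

Count level by level. With function symbols f1/1, f2/2, f3/3, the terms of depth ≤ k are the 1 constant together with each function applied to depth-≤(k−1) tuples, so N_k = 1 + N_{k-1} + N_{k-1}^2 + N_{k-1}^3.
N_0 = 1
N_1 = 1 + 1 + 1^2 + 1^3 = 4
N_2 = 1 + 4 + 4^2 + 4^3 = 85

85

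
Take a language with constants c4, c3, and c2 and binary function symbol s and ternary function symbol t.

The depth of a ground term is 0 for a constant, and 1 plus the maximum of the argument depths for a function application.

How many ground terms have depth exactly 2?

60804

If N_k denotes the number of depth-≤k ground terms, the 3 constants give N_0 = 3, and each function symbol of arity r contributes N_{k-1}^r new terms at level k: N_k = 3 + N_{k-1}^2 + N_{k-1}^3.
N_0 = 3
N_1 = 3 + 3^2 + 3^3 = 39
N_2 = 3 + 39^2 + 39^3 = 60843
Terms of depth exactly 2: N_2 − N_1 = 60843 − 39 = 60804.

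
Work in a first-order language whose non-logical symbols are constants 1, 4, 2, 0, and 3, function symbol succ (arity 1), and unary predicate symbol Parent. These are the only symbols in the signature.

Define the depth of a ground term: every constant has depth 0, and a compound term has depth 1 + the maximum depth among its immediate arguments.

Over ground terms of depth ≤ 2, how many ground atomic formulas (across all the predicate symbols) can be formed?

15

First count ground terms of depth ≤ 2.
Write N_k for the number of ground terms of depth ≤ k. A term of depth ≤ k is either a constant or a function symbol applied to arguments of depth ≤ k−1, so N_k = 5 + N_{k-1}.
N_0 = 5
N_1 = 5 + 5 = 10
N_2 = 5 + 10 = 15
So |H| = 15.
Each predicate of arity r yields |H|^r ground atoms (one per choice of an r-tuple from H):
  Parent: 15
Total ground atoms: 15.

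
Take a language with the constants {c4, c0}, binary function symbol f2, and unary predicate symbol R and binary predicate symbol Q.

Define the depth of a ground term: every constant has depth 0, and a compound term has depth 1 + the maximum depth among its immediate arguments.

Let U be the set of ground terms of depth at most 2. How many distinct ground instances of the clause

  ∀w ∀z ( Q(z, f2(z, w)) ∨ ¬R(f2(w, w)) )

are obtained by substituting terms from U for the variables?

1444

Ground terms of depth ≤ 2:
  Count level by level. With function symbols f2/2, the terms of depth ≤ k are the 2 constants together with each function applied to depth-≤(k−1) tuples, so N_k = 2 + N_{k-1}^2.
  N_0 = 2
  N_1 = 2 + 2^2 = 6
  N_2 = 2 + 6^2 = 38
So there are 38 ground terms available for substitution.
The body mentions every one of the 2 quantified variables; since ground terms form a free algebra, no two substitutions collapse to the same formula.
Number of ground instances = 38^2 = 1444.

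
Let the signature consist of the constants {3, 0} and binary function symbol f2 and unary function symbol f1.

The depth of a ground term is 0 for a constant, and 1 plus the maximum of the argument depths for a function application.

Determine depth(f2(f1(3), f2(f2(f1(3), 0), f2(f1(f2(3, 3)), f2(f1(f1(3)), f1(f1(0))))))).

depth(f1(3)) = 1 + depth(3) = 1 + 0 = 1
depth(f2(f1(3), 0)) = 1 + max(1, 0) = 2
depth(f2(3, 3)) = 1 + max(0, 0) = 1
depth(f1(f2(3, 3))) = 1 + depth(f2(3, 3)) = 1 + 1 = 2
depth(f1(f1(3))) = 1 + depth(f1(3)) = 1 + 1 = 2
depth(f1(0)) = 1 + depth(0) = 1 + 0 = 1
depth(f1(f1(0))) = 1 + depth(f1(0)) = 1 + 1 = 2
depth(f2(f1(f1(3)), f1(f1(0)))) = 1 + max(2, 2) = 3
depth(f2(f1(f2(3, 3)), f2(f1(f1(3)), f1(f1(0))))) = 1 + max(2, 3) = 4
depth(f2(f2(f1(3), 0), f2(f1(f2(3, 3)), f2(f1(f1(3)), f1(f1(0)))))) = 1 + max(2, 4) = 5
depth(f2(f1(3), f2(f2(f1(3), 0), f2(f1(f2(3, 3)), f2(f1(f1(3)), f1(f1(0))))))) = 1 + max(1, 5) = 6

6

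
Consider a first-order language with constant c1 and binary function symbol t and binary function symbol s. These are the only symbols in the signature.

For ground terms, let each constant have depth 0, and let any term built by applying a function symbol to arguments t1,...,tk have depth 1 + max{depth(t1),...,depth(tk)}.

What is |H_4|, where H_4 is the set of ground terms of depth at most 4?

1045459

If N_k denotes the number of depth-≤k ground terms, the 1 constant gives N_0 = 1, and each function symbol of arity r contributes N_{k-1}^r new terms at level k: N_k = 1 + N_{k-1}^2 + N_{k-1}^2.
N_0 = 1
N_1 = 1 + 1^2 + 1^2 = 3
N_2 = 1 + 3^2 + 3^2 = 19
N_3 = 1 + 19^2 + 19^2 = 723
N_4 = 1 + 723^2 + 723^2 = 1045459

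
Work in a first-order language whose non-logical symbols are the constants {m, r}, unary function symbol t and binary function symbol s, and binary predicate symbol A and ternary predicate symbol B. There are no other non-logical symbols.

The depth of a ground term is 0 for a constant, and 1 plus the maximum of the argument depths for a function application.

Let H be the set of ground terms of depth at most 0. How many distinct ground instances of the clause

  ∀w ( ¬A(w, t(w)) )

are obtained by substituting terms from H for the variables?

Ground terms of depth ≤ 0:
  If N_k denotes the number of depth-≤k ground terms, the 2 constants give N_0 = 2, and each function symbol of arity r contributes N_{k-1}^r new terms at level k: N_k = 2 + N_{k-1} + N_{k-1}^2.
  N_0 = 2
  Explicitly: m, r.
So there are 2 ground terms available for substitution.
The clause has 1 distinct variable (w), which appears in the body. In the free term algebra distinct substitutions yield syntactically distinct ground instances.
Number of ground instances = 2.

2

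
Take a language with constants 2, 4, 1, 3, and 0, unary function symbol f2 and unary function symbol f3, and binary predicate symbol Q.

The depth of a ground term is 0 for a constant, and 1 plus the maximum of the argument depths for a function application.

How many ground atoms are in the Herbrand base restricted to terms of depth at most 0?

First count ground terms of depth ≤ 0.
Count level by level. With function symbols f2/1, f3/1, the terms of depth ≤ k are the 5 constants together with each function applied to depth-≤(k−1) tuples, so N_k = 5 + N_{k-1} + N_{k-1}.
N_0 = 5
Explicitly: 2, 4, 1, 3, 0.
So |H| = 5.
Each predicate of arity r yields |H|^r ground atoms (one per choice of an r-tuple from H):
  Q: 5^2 = 25
Total ground atoms: 25.

25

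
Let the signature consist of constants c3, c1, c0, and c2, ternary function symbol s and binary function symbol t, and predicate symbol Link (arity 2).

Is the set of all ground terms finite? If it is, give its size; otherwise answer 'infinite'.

infinite

The signature has at least one function symbol (s, arity 3) and at least one constant (c3).
Iterating s gives infinitely many distinct ground terms: c3, s(c3, c3, c3), s(s(c3, c3, c3), s(c3, c3, c3), s(c3, c3, c3)), ...
So the Herbrand universe is infinite.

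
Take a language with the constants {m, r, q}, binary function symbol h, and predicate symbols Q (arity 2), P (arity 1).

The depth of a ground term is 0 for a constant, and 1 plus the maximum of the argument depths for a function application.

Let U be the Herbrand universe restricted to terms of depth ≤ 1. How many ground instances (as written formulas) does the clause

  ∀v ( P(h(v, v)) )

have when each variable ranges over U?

12

Ground terms of depth ≤ 1:
  If N_k denotes the number of depth-≤k ground terms, the 3 constants give N_0 = 3, and each function symbol of arity r contributes N_{k-1}^r new terms at level k: N_k = 3 + N_{k-1}^2.
  N_0 = 3
  N_1 = 3 + 3^2 = 12
So there are 12 ground terms available for substitution.
The body mentions the single quantified variable v; since ground terms form a free algebra, no two substitutions collapse to the same formula.
Number of ground instances = 12.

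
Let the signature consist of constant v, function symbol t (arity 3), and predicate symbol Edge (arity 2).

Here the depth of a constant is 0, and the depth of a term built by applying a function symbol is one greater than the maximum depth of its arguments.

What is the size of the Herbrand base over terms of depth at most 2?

First count ground terms of depth ≤ 2.
If N_k denotes the number of depth-≤k ground terms, the 1 constant gives N_0 = 1, and each function symbol of arity r contributes N_{k-1}^r new terms at level k: N_k = 1 + N_{k-1}^3.
N_0 = 1
N_1 = 1 + 1^3 = 2
N_2 = 1 + 2^3 = 9
Explicitly: v, t(v, v, v), t(v, v, t(v, v, v)), t(v, t(v, v, v), v), t(v, t(v, v, v), t(v, v, v)), t(t(v, v, v), v, v), t(t(v, v, v), v, t(v, v, v)), t(t(v, v, v), t(v, v, v), v), t(t(v, v, v), t(v, v, v), t(v, v, v)).
So |H| = 9.
For each predicate symbol, the number of ground atoms is |H| raised to its arity; summing:
  Edge: 9^2 = 81
Total ground atoms: 81.

81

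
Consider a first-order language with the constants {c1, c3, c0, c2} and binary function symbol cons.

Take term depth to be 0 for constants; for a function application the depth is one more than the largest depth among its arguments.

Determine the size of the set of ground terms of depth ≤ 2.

Count level by level. With function symbols cons/2, the terms of depth ≤ k are the 4 constants together with each function applied to depth-≤(k−1) tuples, so N_k = 4 + N_{k-1}^2.
N_0 = 4
N_1 = 4 + 4^2 = 20
N_2 = 4 + 20^2 = 404

404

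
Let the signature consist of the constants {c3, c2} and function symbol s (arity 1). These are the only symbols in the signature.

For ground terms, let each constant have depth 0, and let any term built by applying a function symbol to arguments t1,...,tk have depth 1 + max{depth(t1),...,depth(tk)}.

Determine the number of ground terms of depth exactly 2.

If N_k denotes the number of depth-≤k ground terms, the 2 constants give N_0 = 2, and each function symbol of arity r contributes N_{k-1}^r new terms at level k: N_k = 2 + N_{k-1}.
N_0 = 2
N_1 = 2 + 2 = 4
N_2 = 2 + 4 = 6
Terms of depth exactly 2: N_2 − N_1 = 6 − 4 = 2.

2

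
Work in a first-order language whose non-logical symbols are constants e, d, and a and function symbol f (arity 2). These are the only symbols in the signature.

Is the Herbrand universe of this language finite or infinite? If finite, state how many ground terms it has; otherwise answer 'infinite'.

infinite

The signature has at least one function symbol (f, arity 2) and at least one constant (e).
Iterating f gives infinitely many distinct ground terms: e, f(e, e), f(f(e, e), f(e, e)), ...
So the Herbrand universe is infinite.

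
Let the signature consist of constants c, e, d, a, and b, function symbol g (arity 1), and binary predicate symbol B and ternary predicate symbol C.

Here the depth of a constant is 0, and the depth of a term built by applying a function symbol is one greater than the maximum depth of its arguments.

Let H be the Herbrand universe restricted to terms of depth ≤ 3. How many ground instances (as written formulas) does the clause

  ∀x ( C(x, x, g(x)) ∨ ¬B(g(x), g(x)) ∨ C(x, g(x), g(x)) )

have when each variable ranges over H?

Ground terms of depth ≤ 3:
  Let N_k = |{terms of depth ≤ k}|. Then N_0 = 5 and N_k = 5 + N_{k-1} for k ≥ 1 (one summand per function symbol, arity giving the exponent).
  N_0 = 5
  N_1 = 5 + 5 = 10
  N_2 = 5 + 10 = 15
  N_3 = 5 + 15 = 20
So there are 20 ground terms available for substitution.
The clause has 1 distinct variable (x), which appears in the body. In the free term algebra distinct substitutions yield syntactically distinct ground instances.
Number of ground instances = 20.

20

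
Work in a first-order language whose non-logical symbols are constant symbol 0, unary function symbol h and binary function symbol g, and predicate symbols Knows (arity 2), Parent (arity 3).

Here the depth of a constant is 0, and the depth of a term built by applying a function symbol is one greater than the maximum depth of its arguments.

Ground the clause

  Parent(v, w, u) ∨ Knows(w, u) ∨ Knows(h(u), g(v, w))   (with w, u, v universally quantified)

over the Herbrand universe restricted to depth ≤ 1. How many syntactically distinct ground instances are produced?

Ground terms of depth ≤ 1:
  Let N_k count ground terms of depth at most k. Each non-constant term of depth ≤ k is some function symbol applied to depth-≤(k−1) arguments, giving N_k = 1 + N_{k-1} + N_{k-1}^2.
  N_0 = 1
  N_1 = 1 + 1 + 1^2 = 3
  Explicitly: 0, h(0), g(0, 0).
So there are 3 ground terms available for substitution.
The body mentions every one of the 3 quantified variables; since ground terms form a free algebra, no two substitutions collapse to the same formula.
Number of ground instances = 3^3 = 27.

27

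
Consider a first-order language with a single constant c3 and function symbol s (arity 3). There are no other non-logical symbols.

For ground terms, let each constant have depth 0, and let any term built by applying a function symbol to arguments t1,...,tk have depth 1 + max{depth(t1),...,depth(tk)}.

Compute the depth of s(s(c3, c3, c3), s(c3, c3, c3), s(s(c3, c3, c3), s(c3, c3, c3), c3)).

3

depth(s(c3, c3, c3)) = 1 + max(0, 0, 0) = 1
depth(s(s(c3, c3, c3), s(c3, c3, c3), c3)) = 1 + max(1, 1, 0) = 2
depth(s(s(c3, c3, c3), s(c3, c3, c3), s(s(c3, c3, c3), s(c3, c3, c3), c3))) = 1 + max(1, 1, 2) = 3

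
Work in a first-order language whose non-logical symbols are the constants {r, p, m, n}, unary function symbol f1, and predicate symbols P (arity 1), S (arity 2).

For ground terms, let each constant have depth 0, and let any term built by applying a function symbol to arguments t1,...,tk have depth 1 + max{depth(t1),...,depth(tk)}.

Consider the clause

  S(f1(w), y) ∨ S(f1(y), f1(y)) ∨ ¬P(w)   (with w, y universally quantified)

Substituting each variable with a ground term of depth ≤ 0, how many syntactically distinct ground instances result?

Ground terms of depth ≤ 0:
  Let N_k count ground terms of depth at most k. Each non-constant term of depth ≤ k is some function symbol applied to depth-≤(k−1) arguments, giving N_k = 4 + N_{k-1}.
  N_0 = 4
So there are 4 ground terms available for substitution.
The clause has 2 distinct variables (w, y), each appearing in the body. In the free term algebra distinct substitutions yield syntactically distinct ground instances.
Number of ground instances = 4^2 = 16.

16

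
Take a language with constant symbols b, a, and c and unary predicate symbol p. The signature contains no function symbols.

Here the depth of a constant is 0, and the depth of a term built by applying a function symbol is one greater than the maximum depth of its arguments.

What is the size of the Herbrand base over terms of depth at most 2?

3

First count ground terms of depth ≤ 2.
With no function symbols every ground term is a constant, so there are exactly 3 ground terms at every depth bound.
N_0 = 3
N_1 = 3
N_2 = 3
So |H| = 3.
For each predicate symbol, the number of ground atoms is |H| raised to its arity; summing:
  p: 3
Total ground atoms: 3.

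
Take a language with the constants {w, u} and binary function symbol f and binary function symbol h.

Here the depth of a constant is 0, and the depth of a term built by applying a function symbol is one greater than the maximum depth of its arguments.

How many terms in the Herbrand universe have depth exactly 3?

Let N_k = |{terms of depth ≤ k}|. Then N_0 = 2 and N_k = 2 + N_{k-1}^2 + N_{k-1}^2 for k ≥ 1 (one summand per function symbol, arity giving the exponent).
N_0 = 2
N_1 = 2 + 2^2 + 2^2 = 10
N_2 = 2 + 10^2 + 10^2 = 202
N_3 = 2 + 202^2 + 202^2 = 81610
Terms of depth exactly 3: N_3 − N_2 = 81610 − 202 = 81408.

81408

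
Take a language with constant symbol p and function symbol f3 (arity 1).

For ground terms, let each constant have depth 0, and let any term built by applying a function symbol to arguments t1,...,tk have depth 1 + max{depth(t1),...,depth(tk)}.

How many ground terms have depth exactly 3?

1

Let N_k = |{terms of depth ≤ k}|. Then N_0 = 1 and N_k = 1 + N_{k-1} for k ≥ 1 (one summand per function symbol, arity giving the exponent).
N_0 = 1
N_1 = 1 + 1 = 2
N_2 = 1 + 2 = 3
N_3 = 1 + 3 = 4
Terms of depth exactly 3: N_3 − N_2 = 4 − 3 = 1.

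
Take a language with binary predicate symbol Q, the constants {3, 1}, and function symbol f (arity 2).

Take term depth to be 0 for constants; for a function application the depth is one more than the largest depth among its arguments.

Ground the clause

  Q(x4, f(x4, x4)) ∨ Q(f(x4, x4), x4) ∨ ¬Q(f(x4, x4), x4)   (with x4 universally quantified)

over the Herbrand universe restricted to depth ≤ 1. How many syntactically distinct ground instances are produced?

Ground terms of depth ≤ 1:
  Let N_k count ground terms of depth at most k. Each non-constant term of depth ≤ k is some function symbol applied to depth-≤(k−1) arguments, giving N_k = 2 + N_{k-1}^2.
  N_0 = 2
  N_1 = 2 + 2^2 = 6
  Explicitly: 3, 1, f(3, 3), f(3, 1), f(1, 3), f(1, 1).
So there are 6 ground terms available for substitution.
The variable x4 ranges independently over the available ground terms, and distinct assignments produce distinct instances.
Number of ground instances = 6.

6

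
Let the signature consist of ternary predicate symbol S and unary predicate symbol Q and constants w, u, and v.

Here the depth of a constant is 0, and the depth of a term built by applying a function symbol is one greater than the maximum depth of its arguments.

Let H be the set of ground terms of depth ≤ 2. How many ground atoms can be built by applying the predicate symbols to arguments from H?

30

First count ground terms of depth ≤ 2.
With no function symbols every ground term is a constant, so there are exactly 3 ground terms at every depth bound.
N_0 = 3
N_1 = 3
N_2 = 3
Explicitly: w, u, v.
So |H| = 3.
A ground atom is a predicate applied to a tuple of terms from H, so the count is the sum over predicates of |H|^arity:
  S: 3^3 = 27;  Q: 3
Total ground atoms: 27 + 3 = 30.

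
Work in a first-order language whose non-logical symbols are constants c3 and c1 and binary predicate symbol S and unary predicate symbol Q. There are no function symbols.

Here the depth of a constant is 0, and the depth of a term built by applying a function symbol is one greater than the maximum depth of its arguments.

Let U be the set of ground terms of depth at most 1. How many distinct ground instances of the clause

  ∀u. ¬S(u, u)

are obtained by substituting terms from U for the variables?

2

Ground terms of depth ≤ 1:
  With no function symbols every ground term is a constant, so there are exactly 2 ground terms at every depth bound.
  N_0 = 2
  N_1 = 2
So there are 2 ground terms available for substitution.
There is 1 variable to instantiate (u),  occurring in at least one literal, so different choices give different ground instances.
Number of ground instances = 2.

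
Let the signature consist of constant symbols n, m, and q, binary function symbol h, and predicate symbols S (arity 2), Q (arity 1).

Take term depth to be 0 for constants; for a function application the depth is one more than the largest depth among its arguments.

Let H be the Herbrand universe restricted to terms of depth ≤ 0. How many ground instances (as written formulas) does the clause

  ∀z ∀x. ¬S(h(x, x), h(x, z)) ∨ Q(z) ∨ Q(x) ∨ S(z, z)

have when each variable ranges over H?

Ground terms of depth ≤ 0:
  Let N_k count ground terms of depth at most k. Each non-constant term of depth ≤ k is some function symbol applied to depth-≤(k−1) arguments, giving N_k = 3 + N_{k-1}^2.
  N_0 = 3
  Explicitly: n, m, q.
So there are 3 ground terms available for substitution.
The clause has 2 distinct variables (z, x), each appearing in the body. In the free term algebra distinct substitutions yield syntactically distinct ground instances.
Number of ground instances = 3^2 = 9.

9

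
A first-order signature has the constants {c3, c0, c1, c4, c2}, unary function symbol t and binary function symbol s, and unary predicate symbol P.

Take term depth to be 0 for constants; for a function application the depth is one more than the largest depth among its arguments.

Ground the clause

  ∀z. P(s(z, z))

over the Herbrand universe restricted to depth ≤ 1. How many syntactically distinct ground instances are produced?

35

Ground terms of depth ≤ 1:
  Write N_k for the number of ground terms of depth ≤ k. A term of depth ≤ k is either a constant or a function symbol applied to arguments of depth ≤ k−1, so N_k = 5 + N_{k-1} + N_{k-1}^2.
  N_0 = 5
  N_1 = 5 + 5 + 5^2 = 35
So there are 35 ground terms available for substitution.
The clause has 1 distinct variable (z), which appears in the body. In the free term algebra distinct substitutions yield syntactically distinct ground instances.
Number of ground instances = 35.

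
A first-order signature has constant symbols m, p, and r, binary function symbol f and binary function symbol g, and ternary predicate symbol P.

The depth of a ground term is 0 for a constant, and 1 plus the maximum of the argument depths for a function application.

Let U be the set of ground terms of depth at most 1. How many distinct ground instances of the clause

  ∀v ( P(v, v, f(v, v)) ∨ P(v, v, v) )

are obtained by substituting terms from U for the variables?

Ground terms of depth ≤ 1:
  Let N_k count ground terms of depth at most k. Each non-constant term of depth ≤ k is some function symbol applied to depth-≤(k−1) arguments, giving N_k = 3 + N_{k-1}^2 + N_{k-1}^2.
  N_0 = 3
  N_1 = 3 + 3^2 + 3^2 = 21
So there are 21 ground terms available for substitution.
The clause has 1 distinct variable (v), which appears in the body. In the free term algebra distinct substitutions yield syntactically distinct ground instances.
Number of ground instances = 21.

21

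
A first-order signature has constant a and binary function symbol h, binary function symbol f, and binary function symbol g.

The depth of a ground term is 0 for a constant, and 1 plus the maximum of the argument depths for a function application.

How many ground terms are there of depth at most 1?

Let N_k = |{terms of depth ≤ k}|. Then N_0 = 1 and N_k = 1 + N_{k-1}^2 + N_{k-1}^2 + N_{k-1}^2 for k ≥ 1 (one summand per function symbol, arity giving the exponent).
N_0 = 1
N_1 = 1 + 1^2 + 1^2 + 1^2 = 4
Explicitly: a, h(a, a), f(a, a), g(a, a).

4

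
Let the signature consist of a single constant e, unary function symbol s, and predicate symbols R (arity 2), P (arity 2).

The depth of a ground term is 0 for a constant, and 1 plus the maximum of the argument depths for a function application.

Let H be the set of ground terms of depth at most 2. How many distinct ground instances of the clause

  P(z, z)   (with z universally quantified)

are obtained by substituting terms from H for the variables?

Ground terms of depth ≤ 2:
  Write N_k for the number of ground terms of depth ≤ k. A term of depth ≤ k is either a constant or a function symbol applied to arguments of depth ≤ k−1, so N_k = 1 + N_{k-1}.
  N_0 = 1
  N_1 = 1 + 1 = 2
  N_2 = 1 + 2 = 3
So there are 3 ground terms available for substitution.
The body mentions the single quantified variable z; since ground terms form a free algebra, no two substitutions collapse to the same formula.
Number of ground instances = 3.

3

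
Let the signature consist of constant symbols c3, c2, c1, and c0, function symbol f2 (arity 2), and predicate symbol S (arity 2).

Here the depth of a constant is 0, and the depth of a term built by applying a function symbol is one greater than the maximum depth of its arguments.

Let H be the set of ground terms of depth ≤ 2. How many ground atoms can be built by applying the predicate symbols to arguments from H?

First count ground terms of depth ≤ 2.
Count level by level. With function symbols f2/2, the terms of depth ≤ k are the 4 constants together with each function applied to depth-≤(k−1) tuples, so N_k = 4 + N_{k-1}^2.
N_0 = 4
N_1 = 4 + 4^2 = 20
N_2 = 4 + 20^2 = 404
So |H| = 404.
For each predicate symbol, the number of ground atoms is |H| raised to its arity; summing:
  S: 404^2 = 163216
Total ground atoms: 163216.

163216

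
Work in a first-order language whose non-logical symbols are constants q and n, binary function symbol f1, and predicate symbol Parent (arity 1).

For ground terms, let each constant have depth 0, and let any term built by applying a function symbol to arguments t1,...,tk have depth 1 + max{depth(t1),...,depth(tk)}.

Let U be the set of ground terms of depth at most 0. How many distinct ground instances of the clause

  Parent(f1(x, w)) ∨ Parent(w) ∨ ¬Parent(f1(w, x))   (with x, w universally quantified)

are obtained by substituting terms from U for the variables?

4

Ground terms of depth ≤ 0:
  Write N_k for the number of ground terms of depth ≤ k. A term of depth ≤ k is either a constant or a function symbol applied to arguments of depth ≤ k−1, so N_k = 2 + N_{k-1}^2.
  N_0 = 2
  Explicitly: q, n.
So there are 2 ground terms available for substitution.
The body mentions every one of the 2 quantified variables; since ground terms form a free algebra, no two substitutions collapse to the same formula.
Number of ground instances = 2^2 = 4.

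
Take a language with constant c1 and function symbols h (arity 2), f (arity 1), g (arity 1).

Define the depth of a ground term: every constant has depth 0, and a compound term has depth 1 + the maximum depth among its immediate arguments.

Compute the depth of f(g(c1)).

depth(g(c1)) = 1 + depth(c1) = 1 + 0 = 1
depth(f(g(c1))) = 1 + depth(g(c1)) = 1 + 1 = 2

2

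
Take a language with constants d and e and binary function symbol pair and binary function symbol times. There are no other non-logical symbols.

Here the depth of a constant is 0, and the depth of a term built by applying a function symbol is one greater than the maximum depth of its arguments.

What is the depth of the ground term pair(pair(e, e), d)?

depth(pair(e, e)) = 1 + max(0, 0) = 1
depth(pair(pair(e, e), d)) = 1 + max(1, 0) = 2

2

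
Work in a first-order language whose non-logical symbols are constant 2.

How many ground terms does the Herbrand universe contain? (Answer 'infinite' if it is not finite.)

1

There are no function symbols, so the only ground term is the single constant.
The Herbrand universe is {2}, finite with 1 element.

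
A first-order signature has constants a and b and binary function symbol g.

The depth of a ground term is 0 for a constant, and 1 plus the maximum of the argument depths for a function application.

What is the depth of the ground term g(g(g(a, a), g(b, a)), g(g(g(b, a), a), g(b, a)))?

4

depth(g(a, a)) = 1 + max(0, 0) = 1
depth(g(b, a)) = 1 + max(0, 0) = 1
depth(g(g(a, a), g(b, a))) = 1 + max(1, 1) = 2
depth(g(g(b, a), a)) = 1 + max(1, 0) = 2
depth(g(g(g(b, a), a), g(b, a))) = 1 + max(2, 1) = 3
depth(g(g(g(a, a), g(b, a)), g(g(g(b, a), a), g(b, a)))) = 1 + max(2, 3) = 4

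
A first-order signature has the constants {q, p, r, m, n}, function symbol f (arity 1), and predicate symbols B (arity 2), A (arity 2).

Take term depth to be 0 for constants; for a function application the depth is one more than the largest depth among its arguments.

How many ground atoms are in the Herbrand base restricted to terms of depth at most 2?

450

First count ground terms of depth ≤ 2.
Let N_k count ground terms of depth at most k. Each non-constant term of depth ≤ k is some function symbol applied to depth-≤(k−1) arguments, giving N_k = 5 + N_{k-1}.
N_0 = 5
N_1 = 5 + 5 = 10
N_2 = 5 + 10 = 15
So |H| = 15.
Each predicate of arity r yields |H|^r ground atoms (one per choice of an r-tuple from H):
  B: 15^2 = 225;  A: 15^2 = 225
Total ground atoms: 225 + 225 = 450.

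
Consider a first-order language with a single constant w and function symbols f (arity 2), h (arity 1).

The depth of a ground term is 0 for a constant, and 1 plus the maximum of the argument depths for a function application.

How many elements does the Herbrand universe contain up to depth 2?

13

Write N_k for the number of ground terms of depth ≤ k. A term of depth ≤ k is either a constant or a function symbol applied to arguments of depth ≤ k−1, so N_k = 1 + N_{k-1}^2 + N_{k-1}.
N_0 = 1
N_1 = 1 + 1^2 + 1 = 3
N_2 = 1 + 3^2 + 3 = 13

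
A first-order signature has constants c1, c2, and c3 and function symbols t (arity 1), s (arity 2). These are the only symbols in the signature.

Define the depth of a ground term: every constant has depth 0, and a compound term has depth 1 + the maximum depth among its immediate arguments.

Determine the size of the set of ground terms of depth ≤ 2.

243

Count level by level. With function symbols t/1, s/2, the terms of depth ≤ k are the 3 constants together with each function applied to depth-≤(k−1) tuples, so N_k = 3 + N_{k-1} + N_{k-1}^2.
N_0 = 3
N_1 = 3 + 3 + 3^2 = 15
N_2 = 3 + 15 + 15^2 = 243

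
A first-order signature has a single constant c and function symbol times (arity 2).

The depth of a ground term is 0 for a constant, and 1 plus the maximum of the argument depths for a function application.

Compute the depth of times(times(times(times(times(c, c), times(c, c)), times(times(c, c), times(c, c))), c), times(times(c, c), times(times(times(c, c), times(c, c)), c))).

5

depth(times(c, c)) = 1 + max(0, 0) = 1
depth(times(times(c, c), times(c, c))) = 1 + max(1, 1) = 2
depth(times(times(times(c, c), times(c, c)), times(times(c, c), times(c, c)))) = 1 + max(2, 2) = 3
depth(times(times(times(times(c, c), times(c, c)), times(times(c, c), times(c, c))), c)) = 1 + max(3, 0) = 4
depth(times(times(times(c, c), times(c, c)), c)) = 1 + max(2, 0) = 3
depth(times(times(c, c), times(times(times(c, c), times(c, c)), c))) = 1 + max(1, 3) = 4
depth(times(times(times(times(times(c, c), times(c, c)), times(times(c, c), times(c, c))), c), times(times(c, c), times(times(times(c, c), times(c, c)), c)))) = 1 + max(4, 4) = 5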